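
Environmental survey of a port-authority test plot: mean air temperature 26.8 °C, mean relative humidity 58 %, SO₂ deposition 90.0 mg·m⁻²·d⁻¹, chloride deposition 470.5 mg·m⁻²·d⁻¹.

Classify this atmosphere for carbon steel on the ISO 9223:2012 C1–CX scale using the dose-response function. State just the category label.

C5

carbon steel: T>10 °C ⇒ hinge -0.054·(26.8−10) = -0.9072
  sulphur-dioxide contribution → 23.66 μm/a
  chloride contribution → 91.7 μm/a
  ⇒ r_corr(carbon steel) = 115.4 μm/a
Category bounds: 80…200 μm/a bracket r_corr ⇒ C5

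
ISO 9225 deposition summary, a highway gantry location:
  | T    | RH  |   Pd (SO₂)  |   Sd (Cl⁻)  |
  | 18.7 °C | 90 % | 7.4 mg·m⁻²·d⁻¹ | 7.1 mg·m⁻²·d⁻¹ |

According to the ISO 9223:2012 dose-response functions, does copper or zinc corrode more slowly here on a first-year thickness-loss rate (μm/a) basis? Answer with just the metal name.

zinc

copper: temperature factor f = -0.080·(8.7) = -0.6960
  Pd branch = 0.0053·Pd^0.26·e^(0.059·RH+f) = 0.8997 μm/a
  Cl⁻ term: 0.01025·7.1^0.27·exp(0.036·90+0.049·18.7) = 1.111
  r_corr = 0.8997 + 1.111 = 2.01 μm/a
zinc: temperature factor f = -0.071·(8.7) = -0.6177
  SO₂ term: 0.0129·7.4^0.44·exp(0.046·90-0.6177) = 1.054
  Sd branch = 0.0175·Sd^0.57·e^(0.008·RH+0.085·T) = 0.5386 μm/a
  sum: 1.054 + 0.5386 → r_corr = 1.592 μm/a
Ordering by μm/a: copper (2.01) > zinc (1.59)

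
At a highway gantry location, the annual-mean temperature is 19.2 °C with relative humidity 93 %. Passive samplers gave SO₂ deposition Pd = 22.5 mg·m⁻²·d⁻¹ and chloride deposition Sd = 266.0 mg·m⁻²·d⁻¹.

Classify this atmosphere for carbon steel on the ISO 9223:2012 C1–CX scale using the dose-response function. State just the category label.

carbon steel: T>10 °C ⇒ hinge -0.054·(19.2−10) = -0.4968
  SO₂ term: 1.77·22.5^0.52·exp(0.02·93-0.4968) = 34.93
  Cl⁻ term: 0.102·266.0^0.62·exp(0.033·93+0.04·19.2) = 150.8
  r_corr = 34.93 + 150.8 = 185.7 μm/a
186 μm/a falls in (80, 200] for carbon steel → category C5

C5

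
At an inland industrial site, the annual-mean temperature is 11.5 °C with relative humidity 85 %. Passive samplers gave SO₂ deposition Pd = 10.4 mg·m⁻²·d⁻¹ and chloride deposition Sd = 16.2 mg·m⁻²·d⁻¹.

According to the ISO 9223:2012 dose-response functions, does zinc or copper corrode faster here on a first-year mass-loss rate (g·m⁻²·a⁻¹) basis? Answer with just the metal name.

zinc: T>10 °C ⇒ hinge -0.071·(11.5−10) = -0.1065
  sulphur-dioxide contribution → 1.622 μm/a
  chloride contribution → 0.4491 μm/a
  ⇒ r_corr(zinc) = 2.071 μm/a
  mass loss = 2.071 μm/a × 7.14 g/cm³ = 14.78 g·m⁻²·a⁻¹
copper: T>10 °C ⇒ hinge -0.080·(11.5−10) = -0.1200
  sulphur-dioxide contribution → 1.302 μm/a
  chloride contribution → 0.8146 μm/a
  total first-year rate 2.117 μm/a
  mass loss = 2.117 μm/a × 8.96 g/cm³ = 18.96 g·m⁻²·a⁻¹
Ordering by g·m⁻²·a⁻¹: copper (19) > zinc (14.8)

copper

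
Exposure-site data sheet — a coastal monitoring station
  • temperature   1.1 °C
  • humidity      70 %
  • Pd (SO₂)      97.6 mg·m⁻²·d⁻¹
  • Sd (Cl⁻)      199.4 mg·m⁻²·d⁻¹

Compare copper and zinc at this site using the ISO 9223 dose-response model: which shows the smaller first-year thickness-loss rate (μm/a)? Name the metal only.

copper

copper: T≤10 °C ⇒ hinge +0.126·(1.1−10) = -1.1214
  sulphur-dioxide contribution → 0.3533 μm/a
  chloride contribution → 0.5617 μm/a
  ⇒ r_corr(copper) = 0.915 μm/a
zinc: f(T) = +0.038·(T−10) [T≤10 °C] = -0.3382
  sulphur-dioxide contribution → 1.728 μm/a
  chloride contribution → 0.6882 μm/a
  ⇒ r_corr(zinc) = 2.416 μm/a
Ordering by μm/a: zinc (2.42) > copper (0.915)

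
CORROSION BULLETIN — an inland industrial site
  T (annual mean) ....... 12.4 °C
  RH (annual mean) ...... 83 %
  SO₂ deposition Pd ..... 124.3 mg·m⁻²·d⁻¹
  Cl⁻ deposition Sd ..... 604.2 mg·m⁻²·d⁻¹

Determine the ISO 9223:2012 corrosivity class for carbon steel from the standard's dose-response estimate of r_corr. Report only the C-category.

carbon steel: f(T) = -0.054·(T−10) [T>10 °C] = -0.1296
  sulphur-dioxide contribution → 100.4 μm/a
  chloride contribution → 137.4 μm/a
  total first-year rate 237.8 μm/a
238 μm/a falls in (200, 700] for carbon steel → category CX

CX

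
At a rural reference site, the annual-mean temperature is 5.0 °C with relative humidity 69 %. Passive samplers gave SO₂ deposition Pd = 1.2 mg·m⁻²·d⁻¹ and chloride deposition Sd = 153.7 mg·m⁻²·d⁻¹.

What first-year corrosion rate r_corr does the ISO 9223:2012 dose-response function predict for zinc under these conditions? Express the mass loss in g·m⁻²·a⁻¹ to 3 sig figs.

zinc: temperature factor f = +0.038·(-5.0) = -0.1900
  SO₂ term: 0.0129·1.2^0.44·exp(0.046·69-0.1900) = 0.2763
  Sd branch = 0.0175·Sd^0.57·e^(0.008·RH+0.085·T) = 0.8199 μm/a
  r_corr = 0.2763 + 0.8199 = 1.096 μm/a
Convert to mass loss: 1.096 μm/a × 7.14 g/cm³ = 7.827 g·m⁻²·a⁻¹

r_corr = 7.83 g·m⁻²·a⁻¹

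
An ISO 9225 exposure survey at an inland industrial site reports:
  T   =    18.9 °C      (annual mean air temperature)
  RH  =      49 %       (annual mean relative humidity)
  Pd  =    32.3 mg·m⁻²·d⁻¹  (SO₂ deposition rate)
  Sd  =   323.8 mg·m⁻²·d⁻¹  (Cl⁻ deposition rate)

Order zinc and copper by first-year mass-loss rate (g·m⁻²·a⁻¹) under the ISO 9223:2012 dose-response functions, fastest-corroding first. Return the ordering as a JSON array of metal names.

zinc: temperature factor f = -0.071·(8.9) = -0.6319
  SO₂ term: 0.0129·32.3^0.44·exp(0.046·49-0.6319) = 0.3014
  Sd branch = 0.0175·Sd^0.57·e^(0.008·RH+0.085·T) = 3.482 μm/a
  sum: 0.3014 + 3.482 → r_corr = 3.783 μm/a
  mass loss = 3.783 μm/a × 7.14 g/cm³ = 27.01 g·m⁻²·a⁻¹
copper: T>10 °C ⇒ hinge -0.080·(18.9−10) = -0.7120
  SO₂ term: 0.0053·32.3^0.26·exp(0.059·49-0.7120) = 0.1156
  Cl⁻ term: 0.01025·323.8^0.27·exp(0.036·49+0.049·18.9) = 0.7191
  sum: 0.1156 + 0.7191 → r_corr = 0.8347 μm/a
  mass loss = 0.8347 μm/a × 8.96 g/cm³ = 7.479 g·m⁻²·a⁻¹
Ordering by g·m⁻²·a⁻¹: zinc (27) > copper (7.48)

["zinc", "copper"]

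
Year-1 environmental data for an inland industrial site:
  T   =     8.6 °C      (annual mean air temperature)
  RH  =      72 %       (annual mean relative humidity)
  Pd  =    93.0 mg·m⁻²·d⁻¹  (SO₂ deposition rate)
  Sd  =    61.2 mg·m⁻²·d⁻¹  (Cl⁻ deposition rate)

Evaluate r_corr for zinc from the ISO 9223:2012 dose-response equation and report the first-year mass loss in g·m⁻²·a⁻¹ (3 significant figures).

zinc: f(T) = +0.038·(T−10) [T≤10 °C] = -0.0532
  SO₂ term: 0.0129·93.0^0.44·exp(0.046·72-0.0532) = 2.466
  Sd branch = 0.0175·Sd^0.57·e^(0.008·RH+0.085·T) = 0.6747 μm/a
  r_corr = 2.466 + 0.6747 = 3.141 μm/a
Convert to mass loss: 3.141 μm/a × 7.14 g/cm³ = 22.42 g·m⁻²·a⁻¹

r_corr = 22.4 g·m⁻²·a⁻¹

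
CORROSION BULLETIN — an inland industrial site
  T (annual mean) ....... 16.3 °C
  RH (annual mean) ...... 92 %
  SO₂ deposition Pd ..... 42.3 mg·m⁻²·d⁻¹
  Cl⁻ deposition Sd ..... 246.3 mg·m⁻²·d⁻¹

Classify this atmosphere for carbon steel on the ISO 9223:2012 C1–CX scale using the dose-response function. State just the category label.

carbon steel: T>10 °C ⇒ hinge -0.054·(16.3−10) = -0.3402
  sulphur-dioxide contribution → 55.59 μm/a
  chloride contribution → 123.9 μm/a
  total first-year rate 179.5 μm/a
179 μm/a falls in (80, 200] for carbon steel → category C5

C5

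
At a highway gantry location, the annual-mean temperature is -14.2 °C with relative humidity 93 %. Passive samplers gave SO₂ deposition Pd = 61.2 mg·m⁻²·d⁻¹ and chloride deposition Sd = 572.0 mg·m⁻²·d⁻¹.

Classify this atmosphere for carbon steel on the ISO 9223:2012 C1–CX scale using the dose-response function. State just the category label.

C4

carbon steel: temperature factor f = +0.150·(-24.2) = -3.6300
  SO₂ term: 1.77·61.2^0.52·exp(0.02·93-3.6300) = 2.561
  Cl⁻ term: 0.102·572.0^0.62·exp(0.033·93+0.04·-14.2) = 63.73
  r_corr = 2.561 + 63.73 = 66.29 μm/a
66.3 μm/a falls in (50, 80] for carbon steel → category C4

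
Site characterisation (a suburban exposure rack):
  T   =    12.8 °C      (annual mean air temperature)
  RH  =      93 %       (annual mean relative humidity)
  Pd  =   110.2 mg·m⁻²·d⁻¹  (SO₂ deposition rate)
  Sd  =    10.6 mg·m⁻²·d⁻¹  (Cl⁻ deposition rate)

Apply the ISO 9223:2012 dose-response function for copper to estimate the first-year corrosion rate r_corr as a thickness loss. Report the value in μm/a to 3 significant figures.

r_corr = 4.51 μm/a

copper: T>10 °C ⇒ hinge -0.080·(12.8−10) = -0.2240
  sulphur-dioxide contribution → 3.475 μm/a
  chloride contribution → 1.033 μm/a
  total first-year rate 4.508 μm/a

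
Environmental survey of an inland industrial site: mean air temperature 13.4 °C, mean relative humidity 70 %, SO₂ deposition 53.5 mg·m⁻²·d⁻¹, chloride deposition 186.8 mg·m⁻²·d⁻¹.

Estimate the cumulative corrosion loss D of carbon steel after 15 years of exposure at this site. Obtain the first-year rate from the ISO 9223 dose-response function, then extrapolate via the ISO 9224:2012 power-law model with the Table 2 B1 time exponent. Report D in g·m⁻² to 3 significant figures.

D(15) = 2.99e+03 g·m⁻²

carbon steel: T>10 °C ⇒ hinge -0.054·(13.4−10) = -0.1836
  SO₂ term: 1.77·53.5^0.52·exp(0.02·70-0.1836) = 47.31
  Cl⁻ term: 0.102·186.8^0.62·exp(0.033·70+0.04·13.4) = 44.96
  r_corr = 47.31 + 44.96 = 92.28 μm/a
Power-law: D(15) = r_corr · 15^0.523
  D(15) = 92.28 × 15^0.523 = 92.28 × 4.122 = 380.4 μm
  Mass loss = 380.4 μm × 7.85 g/cm³ = 2986 g·m⁻²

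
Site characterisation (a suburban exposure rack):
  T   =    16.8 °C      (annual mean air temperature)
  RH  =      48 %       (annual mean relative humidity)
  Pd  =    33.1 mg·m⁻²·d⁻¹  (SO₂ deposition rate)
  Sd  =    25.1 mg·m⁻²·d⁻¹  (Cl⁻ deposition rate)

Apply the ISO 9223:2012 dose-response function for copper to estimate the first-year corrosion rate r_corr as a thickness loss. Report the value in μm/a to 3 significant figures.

copper: temperature factor f = -0.080·(6.8) = -0.5440
  SO₂ term: 0.0053·33.1^0.26·exp(0.059·48-0.5440) = 0.1297
  Cl⁻ term: 0.01025·25.1^0.27·exp(0.036·48+0.049·16.8) = 0.3138
  r_corr = 0.1297 + 0.3138 = 0.4435 μm/a

r_corr = 0.444 μm/a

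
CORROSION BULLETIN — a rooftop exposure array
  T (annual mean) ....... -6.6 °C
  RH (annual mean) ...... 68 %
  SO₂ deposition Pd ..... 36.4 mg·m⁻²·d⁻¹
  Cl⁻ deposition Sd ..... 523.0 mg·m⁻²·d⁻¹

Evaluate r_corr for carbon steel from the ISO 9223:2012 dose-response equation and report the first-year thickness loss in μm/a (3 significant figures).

carbon steel: T≤10 °C ⇒ hinge +0.150·(-6.6−10) = -2.4900
  Pd branch = 1.77·Pd^0.52·e^(0.02·RH+f) = 3.707 μm/a
  Sd branch = 0.102·Sd^0.62·e^(0.033·RH+0.04·T) = 35.81 μm/a
  r_corr = 3.707 + 35.81 = 39.51 μm/a

r_corr = 39.5 μm/a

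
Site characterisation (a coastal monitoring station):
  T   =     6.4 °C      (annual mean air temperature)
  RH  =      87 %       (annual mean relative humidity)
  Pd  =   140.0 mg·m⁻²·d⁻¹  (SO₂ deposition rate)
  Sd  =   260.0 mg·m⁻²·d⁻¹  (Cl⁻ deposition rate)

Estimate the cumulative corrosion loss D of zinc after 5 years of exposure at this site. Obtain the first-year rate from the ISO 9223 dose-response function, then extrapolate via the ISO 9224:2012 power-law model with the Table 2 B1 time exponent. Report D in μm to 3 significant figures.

zinc: f(T) = +0.038·(T−10) [T≤10 °C] = -0.1368
  sulphur-dioxide contribution → 5.414 μm/a
  chloride contribution → 1.439 μm/a
  ⇒ r_corr(zinc) = 6.853 μm/a
Power-law: D(5) = r_corr · 5^0.813
  D(5) = 6.853 × 5^0.813 = 6.853 × 3.701 = 25.36 μm

D(5) = 25.4 μm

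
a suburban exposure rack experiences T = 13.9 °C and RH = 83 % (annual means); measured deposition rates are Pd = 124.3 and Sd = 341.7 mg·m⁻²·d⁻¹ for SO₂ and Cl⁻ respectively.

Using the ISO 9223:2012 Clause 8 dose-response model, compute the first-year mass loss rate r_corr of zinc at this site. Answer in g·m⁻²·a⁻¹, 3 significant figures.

zinc: T>10 °C ⇒ hinge -0.071·(13.9−10) = -0.2769
  sulphur-dioxide contribution → 3.716 μm/a
  chloride contribution → 3.081 μm/a
  total first-year rate 6.797 μm/a
Convert to mass loss: 6.797 μm/a × 7.14 g/cm³ = 48.53 g·m⁻²·a⁻¹

r_corr = 48.5 g·m⁻²·a⁻¹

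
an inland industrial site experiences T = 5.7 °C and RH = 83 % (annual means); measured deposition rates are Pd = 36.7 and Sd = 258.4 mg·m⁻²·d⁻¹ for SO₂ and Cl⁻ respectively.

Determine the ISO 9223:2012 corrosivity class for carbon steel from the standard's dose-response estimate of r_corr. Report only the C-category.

C5

carbon steel: temperature factor f = +0.150·(-4.3) = -0.6450
  Pd branch = 1.77·Pd^0.52·e^(0.02·RH+f) = 31.8 μm/a
  Cl⁻ term: 0.102·258.4^0.62·exp(0.033·83+0.04·5.7) = 62.05
  sum: 31.8 + 62.05 → r_corr = 93.85 μm/a
93.9 μm/a falls in (80, 200] for carbon steel → category C5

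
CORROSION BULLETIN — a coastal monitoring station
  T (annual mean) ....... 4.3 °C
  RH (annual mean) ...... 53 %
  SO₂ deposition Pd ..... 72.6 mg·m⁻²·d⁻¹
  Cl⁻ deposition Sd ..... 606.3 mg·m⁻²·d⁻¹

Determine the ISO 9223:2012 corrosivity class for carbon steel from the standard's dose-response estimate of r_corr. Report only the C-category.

carbon steel: f(T) = +0.150·(T−10) [T≤10 °C] = -0.8550
  sulphur-dioxide contribution → 20.17 μm/a
  chloride contribution → 37 μm/a
  ⇒ r_corr(carbon steel) = 57.16 μm/a
57.2 μm/a falls in (50, 80] for carbon steel → category C4

C4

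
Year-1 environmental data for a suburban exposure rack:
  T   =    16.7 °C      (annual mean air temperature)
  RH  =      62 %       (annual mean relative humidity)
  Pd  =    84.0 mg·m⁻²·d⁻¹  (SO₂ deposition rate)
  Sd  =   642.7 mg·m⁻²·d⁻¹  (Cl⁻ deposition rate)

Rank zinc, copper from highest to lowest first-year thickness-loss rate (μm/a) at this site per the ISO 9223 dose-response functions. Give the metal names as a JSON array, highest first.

zinc: f(T) = -0.071·(T−10) [T>10 °C] = -0.4757
  Pd branch = 0.0129·Pd^0.44·e^(0.046·RH+f) = 0.9756 μm/a
  Cl⁻ term: 0.0175·642.7^0.57·exp(0.008·62+0.085·16.7) = 4.737
  sum: 0.9756 + 4.737 → r_corr = 5.713 μm/a
copper: T>10 °C ⇒ hinge -0.080·(16.7−10) = -0.5360
  Pd branch = 0.0053·Pd^0.26·e^(0.059·RH+f) = 0.3806 μm/a
  Cl⁻ term: 0.01025·642.7^0.27·exp(0.036·62+0.049·16.7) = 1.241
  r_corr = 0.3806 + 1.241 = 1.621 μm/a
Ordering by μm/a: zinc (5.71) > copper (1.62)

["zinc", "copper"]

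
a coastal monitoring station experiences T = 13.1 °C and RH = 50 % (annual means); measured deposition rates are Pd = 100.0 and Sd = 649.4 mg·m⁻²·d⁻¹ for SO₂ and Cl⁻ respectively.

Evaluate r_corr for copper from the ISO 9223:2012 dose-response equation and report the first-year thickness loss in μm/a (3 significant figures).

r_corr = 0.939 μm/a

copper: temperature factor f = -0.080·(3.1) = -0.2480
  sulphur-dioxide contribution → 0.2617 μm/a
  chloride contribution → 0.677 μm/a
  total first-year rate 0.9387 μm/a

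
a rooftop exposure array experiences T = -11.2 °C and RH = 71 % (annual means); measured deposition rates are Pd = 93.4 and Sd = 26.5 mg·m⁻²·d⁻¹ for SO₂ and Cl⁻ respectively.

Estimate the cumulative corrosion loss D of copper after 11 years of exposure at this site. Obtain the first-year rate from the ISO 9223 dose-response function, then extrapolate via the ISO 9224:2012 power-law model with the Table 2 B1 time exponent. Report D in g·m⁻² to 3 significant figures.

copper: temperature factor f = +0.126·(-21.2) = -2.6712
  sulphur-dioxide contribution → 0.07866 μm/a
  chloride contribution → 0.1848 μm/a
  total first-year rate 0.2635 μm/a
ISO 9224: D(t) = r_corr · t^b with b = 0.667 (copper, B1)
  D(11) = 0.2635 × 11^0.667 = 0.2635 × 4.95 = 1.304 μm
  Mass loss = 1.304 μm × 8.96 g/cm³ = 11.69 g·m⁻²

D(11) = 11.7 g·m⁻²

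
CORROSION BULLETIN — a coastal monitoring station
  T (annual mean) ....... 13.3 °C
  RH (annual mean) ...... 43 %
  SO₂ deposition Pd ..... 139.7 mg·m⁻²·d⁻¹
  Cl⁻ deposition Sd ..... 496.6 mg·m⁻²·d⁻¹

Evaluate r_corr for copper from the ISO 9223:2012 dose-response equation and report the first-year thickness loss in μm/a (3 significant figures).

r_corr = 0.680 μm/a

copper: temperature factor f = -0.080·(3.3) = -0.2640
  Pd branch = 0.0053·Pd^0.26·e^(0.059·RH+f) = 0.1859 μm/a
  Cl⁻ term: 0.01025·496.6^0.27·exp(0.036·43+0.049·13.3) = 0.4943
  sum: 0.1859 + 0.4943 → r_corr = 0.6801 μm/a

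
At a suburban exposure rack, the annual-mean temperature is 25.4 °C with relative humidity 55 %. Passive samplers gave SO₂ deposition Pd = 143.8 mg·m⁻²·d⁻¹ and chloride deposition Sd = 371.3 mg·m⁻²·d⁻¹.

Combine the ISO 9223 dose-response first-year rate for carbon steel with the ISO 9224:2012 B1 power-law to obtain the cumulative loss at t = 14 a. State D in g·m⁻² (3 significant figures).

D(14) = 3.07e+03 g·m⁻²

carbon steel: temperature factor f = -0.054·(15.4) = -0.8316
  SO₂ term: 1.77·143.8^0.52·exp(0.02·55-0.8316) = 30.66
  Sd branch = 0.102·Sd^0.62·e^(0.033·RH+0.04·T) = 67.81 μm/a
  sum: 30.66 + 67.81 → r_corr = 98.47 μm/a
ISO 9224: D(t) = r_corr · t^b with b = 0.523 (carbon steel, B1)
  D(14) = 98.47 × 14^0.523 = 98.47 × 3.976 = 391.5 μm
  Mass loss = 391.5 μm × 7.85 g/cm³ = 3073 g·m⁻²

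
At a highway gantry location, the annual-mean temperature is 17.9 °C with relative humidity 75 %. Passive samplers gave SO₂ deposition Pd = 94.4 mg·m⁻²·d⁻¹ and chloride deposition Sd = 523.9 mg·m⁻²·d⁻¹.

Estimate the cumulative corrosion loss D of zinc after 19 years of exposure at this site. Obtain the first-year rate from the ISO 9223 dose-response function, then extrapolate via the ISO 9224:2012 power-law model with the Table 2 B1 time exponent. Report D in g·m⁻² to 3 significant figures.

zinc: T>10 °C ⇒ hinge -0.071·(17.9−10) = -0.5609
  SO₂ term: 0.0129·94.4^0.44·exp(0.046·75-0.5609) = 1.715
  Cl⁻ term: 0.0175·523.9^0.57·exp(0.008·75+0.085·17.9) = 5.18
  sum: 1.715 + 5.18 → r_corr = 6.896 μm/a
Power-law: D(19) = r_corr · 19^0.813
  D(19) = 6.896 × 19^0.813 = 6.896 × 10.96 = 75.54 μm
  Mass loss = 75.54 μm × 7.14 g/cm³ = 539.4 g·m⁻²

D(19) = 539 g·m⁻²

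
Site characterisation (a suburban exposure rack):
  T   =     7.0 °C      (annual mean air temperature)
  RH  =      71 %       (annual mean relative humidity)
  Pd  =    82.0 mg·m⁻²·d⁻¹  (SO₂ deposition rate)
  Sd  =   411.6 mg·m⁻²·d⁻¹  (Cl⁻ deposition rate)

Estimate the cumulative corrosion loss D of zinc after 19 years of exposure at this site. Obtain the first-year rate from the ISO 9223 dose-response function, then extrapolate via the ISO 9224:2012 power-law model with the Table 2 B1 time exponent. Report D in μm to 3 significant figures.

zinc: f(T) = +0.038·(T−10) [T≤10 °C] = -0.1140
  Pd branch = 0.0129·Pd^0.44·e^(0.046·RH+f) = 2.097 μm/a
  Cl⁻ term: 0.0175·411.6^0.57·exp(0.008·71+0.085·7.0) = 1.731
  r_corr = 2.097 + 1.731 = 3.828 μm/a
ISO 9224: D(t) = r_corr · t^b with b = 0.813 (zinc, B1)
  D(19) = 3.828 × 19^0.813 = 3.828 × 10.96 = 41.94 μm

D(19) = 41.9 μm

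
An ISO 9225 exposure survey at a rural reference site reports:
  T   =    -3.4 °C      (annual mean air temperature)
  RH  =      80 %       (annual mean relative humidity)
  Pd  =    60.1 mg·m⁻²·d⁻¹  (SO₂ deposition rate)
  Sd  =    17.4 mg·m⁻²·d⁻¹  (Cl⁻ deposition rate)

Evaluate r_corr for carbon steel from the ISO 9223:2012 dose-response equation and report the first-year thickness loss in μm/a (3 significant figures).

r_corr = 17.2 μm/a

carbon steel: temperature factor f = +0.150·(-13.4) = -2.0100
  Pd branch = 1.77·Pd^0.52·e^(0.02·RH+f) = 9.884 μm/a
  Cl⁻ term: 0.102·17.4^0.62·exp(0.033·80+0.04·-3.4) = 7.332
  r_corr = 9.884 + 7.332 = 17.22 μm/a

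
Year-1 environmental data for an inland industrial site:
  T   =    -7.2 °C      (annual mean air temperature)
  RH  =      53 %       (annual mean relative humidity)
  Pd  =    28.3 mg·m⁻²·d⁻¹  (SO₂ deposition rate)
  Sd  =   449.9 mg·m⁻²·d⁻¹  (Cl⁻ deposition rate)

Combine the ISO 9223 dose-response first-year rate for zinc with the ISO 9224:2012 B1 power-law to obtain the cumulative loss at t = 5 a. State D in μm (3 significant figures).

zinc: temperature factor f = +0.038·(-17.2) = -0.6536
  Pd branch = 0.0129·Pd^0.44·e^(0.046·RH+f) = 0.3344 μm/a
  Sd branch = 0.0175·Sd^0.57·e^(0.008·RH+0.085·T) = 0.4717 μm/a
  sum: 0.3344 + 0.4717 → r_corr = 0.8062 μm/a
Power-law: D(5) = r_corr · 5^0.813
  D(5) = 0.8062 × 5^0.813 = 0.8062 × 3.701 = 2.983 μm

D(5) = 2.98 μm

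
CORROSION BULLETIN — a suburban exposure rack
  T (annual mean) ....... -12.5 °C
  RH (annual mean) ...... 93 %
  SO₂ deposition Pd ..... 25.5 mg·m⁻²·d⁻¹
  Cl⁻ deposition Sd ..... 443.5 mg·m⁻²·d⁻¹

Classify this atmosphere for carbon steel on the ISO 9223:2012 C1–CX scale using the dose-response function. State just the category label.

carbon steel: f(T) = +0.150·(T−10) [T≤10 °C] = -3.3750
  Pd branch = 1.77·Pd^0.52·e^(0.02·RH+f) = 2.096 μm/a
  Sd branch = 0.102·Sd^0.62·e^(0.033·RH+0.04·T) = 58.26 μm/a
  r_corr = 2.096 + 58.26 = 60.36 μm/a
Category bounds: 50…80 μm/a bracket r_corr ⇒ C4

C4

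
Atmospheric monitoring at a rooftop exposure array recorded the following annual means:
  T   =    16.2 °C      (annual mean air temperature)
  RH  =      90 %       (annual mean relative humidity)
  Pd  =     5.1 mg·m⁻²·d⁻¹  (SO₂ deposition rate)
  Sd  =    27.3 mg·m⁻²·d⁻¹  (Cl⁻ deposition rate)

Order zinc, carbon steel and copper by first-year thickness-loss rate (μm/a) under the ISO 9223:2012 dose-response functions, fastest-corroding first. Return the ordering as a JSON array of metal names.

["carbon steel", "copper", "zinc"]

zinc: f(T) = -0.071·(T−10) [T>10 °C] = -0.4402
  Pd branch = 0.0129·Pd^0.44·e^(0.046·RH+f) = 1.068 μm/a
  Sd branch = 0.0175·Sd^0.57·e^(0.008·RH+0.085·T) = 0.9384 μm/a
  sum: 1.068 + 0.9384 → r_corr = 2.007 μm/a
carbon steel: f(T) = -0.054·(T−10) [T>10 °C] = -0.3348
  SO₂ term: 1.77·5.1^0.52·exp(0.02·90-0.3348) = 17.87
  Cl⁻ term: 0.102·27.3^0.62·exp(0.033·90+0.04·16.2) = 29.53
  sum: 17.87 + 29.53 → r_corr = 47.41 μm/a
copper: T>10 °C ⇒ hinge -0.080·(16.2−10) = -0.4960
  Pd branch = 0.0053·Pd^0.26·e^(0.059·RH+f) = 0.9976 μm/a
  Sd branch = 0.01025·Sd^0.27·e^(0.036·RH+0.049·T) = 1.414 μm/a
  r_corr = 0.9976 + 1.414 = 2.411 μm/a
Ordering by μm/a: carbon steel (47.4) > copper (2.41) > zinc (2.01)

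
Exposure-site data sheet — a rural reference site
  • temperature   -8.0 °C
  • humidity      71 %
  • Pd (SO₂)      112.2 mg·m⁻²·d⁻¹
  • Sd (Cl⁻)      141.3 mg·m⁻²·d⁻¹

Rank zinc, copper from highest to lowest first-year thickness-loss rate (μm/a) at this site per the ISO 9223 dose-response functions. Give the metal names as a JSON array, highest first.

zinc: f(T) = +0.038·(T−10) [T≤10 °C] = -0.6840
  Pd branch = 0.0129·Pd^0.44·e^(0.046·RH+f) = 1.361 μm/a
  Cl⁻ term: 0.0175·141.3^0.57·exp(0.008·71+0.085·-8.0) = 0.263
  sum: 1.361 + 0.263 → r_corr = 1.624 μm/a
copper: f(T) = +0.126·(T−10) [T≤10 °C] = -2.2680
  SO₂ term: 0.0053·112.2^0.26·exp(0.059·71-2.2680) = 0.1235
  Sd branch = 0.01025·Sd^0.27·e^(0.036·RH+0.049·T) = 0.3397 μm/a
  sum: 0.1235 + 0.3397 → r_corr = 0.4632 μm/a
Ordering by μm/a: zinc (1.62) > copper (0.463)

["zinc", "copper"]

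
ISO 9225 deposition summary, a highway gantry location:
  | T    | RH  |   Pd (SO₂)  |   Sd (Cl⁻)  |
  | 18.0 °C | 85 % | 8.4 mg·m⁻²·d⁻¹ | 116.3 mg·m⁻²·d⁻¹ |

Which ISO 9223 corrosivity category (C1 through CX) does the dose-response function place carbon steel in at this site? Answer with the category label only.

carbon steel: T>10 °C ⇒ hinge -0.054·(18.0−10) = -0.4320
  sulphur-dioxide contribution → 19.02 μm/a
  chloride contribution → 66.09 μm/a
  total first-year rate 85.12 μm/a
Category bounds: 80…200 μm/a bracket r_corr ⇒ C5

C5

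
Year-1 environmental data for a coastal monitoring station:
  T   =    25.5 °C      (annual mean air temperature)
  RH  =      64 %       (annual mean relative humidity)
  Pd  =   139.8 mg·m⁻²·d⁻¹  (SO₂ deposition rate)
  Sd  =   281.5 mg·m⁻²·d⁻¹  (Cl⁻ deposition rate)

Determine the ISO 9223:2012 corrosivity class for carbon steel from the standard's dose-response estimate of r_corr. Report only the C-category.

C5

carbon steel: T>10 °C ⇒ hinge -0.054·(25.5−10) = -0.8370
  SO₂ term: 1.77·139.8^0.52·exp(0.02·64-0.8370) = 35.98
  Cl⁻ term: 0.102·281.5^0.62·exp(0.033·64+0.04·25.5) = 77.18
  r_corr = 35.98 + 77.18 = 113.2 μm/a
Category bounds: 80…200 μm/a bracket r_corr ⇒ C5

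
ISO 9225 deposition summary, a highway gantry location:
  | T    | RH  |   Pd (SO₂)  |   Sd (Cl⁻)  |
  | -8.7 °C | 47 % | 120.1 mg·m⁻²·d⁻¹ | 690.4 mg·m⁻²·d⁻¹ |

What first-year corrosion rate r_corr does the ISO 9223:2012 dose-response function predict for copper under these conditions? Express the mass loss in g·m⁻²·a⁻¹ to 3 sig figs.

copper: temperature factor f = +0.126·(-18.7) = -2.3562
  sulphur-dioxide contribution → 0.02792 μm/a
  chloride contribution → 0.2123 μm/a
  ⇒ r_corr(copper) = 0.2402 μm/a
Convert to mass loss: 0.2402 μm/a × 8.96 g/cm³ = 2.152 g·m⁻²·a⁻¹

r_corr = 2.15 g·m⁻²·a⁻¹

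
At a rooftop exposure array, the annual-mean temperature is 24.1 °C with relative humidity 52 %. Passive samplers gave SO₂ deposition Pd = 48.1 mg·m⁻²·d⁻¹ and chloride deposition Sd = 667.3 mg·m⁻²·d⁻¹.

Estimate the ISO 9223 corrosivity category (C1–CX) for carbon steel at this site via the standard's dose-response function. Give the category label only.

C5

carbon steel: T>10 °C ⇒ hinge -0.054·(24.1−10) = -0.7614
  Pd branch = 1.77·Pd^0.52·e^(0.02·RH+f) = 17.53 μm/a
  Sd branch = 0.102·Sd^0.62·e^(0.033·RH+0.04·T) = 83.87 μm/a
  sum: 17.53 + 83.87 → r_corr = 101.4 μm/a
Category bounds: 80…200 μm/a bracket r_corr ⇒ C5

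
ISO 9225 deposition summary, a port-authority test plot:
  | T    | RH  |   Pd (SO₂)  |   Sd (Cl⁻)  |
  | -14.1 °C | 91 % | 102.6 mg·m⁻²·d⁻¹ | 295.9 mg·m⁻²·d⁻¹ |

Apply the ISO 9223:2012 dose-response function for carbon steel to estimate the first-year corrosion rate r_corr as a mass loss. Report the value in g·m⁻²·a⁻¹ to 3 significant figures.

carbon steel: T≤10 °C ⇒ hinge +0.150·(-14.1−10) = -3.6150
  SO₂ term: 1.77·102.6^0.52·exp(0.02·91-3.6150) = 3.267
  Cl⁻ term: 0.102·295.9^0.62·exp(0.033·91+0.04·-14.1) = 39.81
  r_corr = 3.267 + 39.81 = 43.07 μm/a
Convert to mass loss: 43.07 μm/a × 7.85 g/cm³ = 338.1 g·m⁻²·a⁻¹

r_corr = 338 g·m⁻²·a⁻¹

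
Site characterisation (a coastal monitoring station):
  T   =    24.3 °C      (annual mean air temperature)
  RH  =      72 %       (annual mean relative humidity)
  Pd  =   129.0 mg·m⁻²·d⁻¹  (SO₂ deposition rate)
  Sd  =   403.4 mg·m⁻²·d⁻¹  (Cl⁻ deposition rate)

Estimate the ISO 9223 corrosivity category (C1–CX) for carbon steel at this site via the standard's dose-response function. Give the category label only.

carbon steel: temperature factor f = -0.054·(14.3) = -0.7722
  sulphur-dioxide contribution → 43.2 μm/a
  chloride contribution → 119.7 μm/a
  total first-year rate 162.9 μm/a
163 μm/a falls in (80, 200] for carbon steel → category C5

C5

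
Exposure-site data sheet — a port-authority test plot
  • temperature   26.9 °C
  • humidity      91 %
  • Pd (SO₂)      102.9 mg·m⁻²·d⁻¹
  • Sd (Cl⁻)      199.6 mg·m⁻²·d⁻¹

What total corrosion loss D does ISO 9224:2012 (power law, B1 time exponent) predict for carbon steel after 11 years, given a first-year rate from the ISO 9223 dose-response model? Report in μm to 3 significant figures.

carbon steel: T>10 °C ⇒ hinge -0.054·(26.9−10) = -0.9126
  SO₂ term: 1.77·102.9^0.52·exp(0.02·91-0.9126) = 48.81
  Cl⁻ term: 0.102·199.6^0.62·exp(0.033·91+0.04·26.9) = 160.8
  r_corr = 48.81 + 160.8 = 209.6 μm/a
Power-law: D(11) = r_corr · 11^0.523
  D(11) = 209.6 × 11^0.523 = 209.6 × 3.505 = 734.5 μm

D(11) = 734 μm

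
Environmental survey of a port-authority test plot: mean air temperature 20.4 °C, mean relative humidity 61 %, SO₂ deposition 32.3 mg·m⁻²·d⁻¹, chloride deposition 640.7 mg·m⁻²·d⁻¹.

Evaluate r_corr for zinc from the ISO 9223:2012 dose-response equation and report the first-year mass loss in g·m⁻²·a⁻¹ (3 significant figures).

r_corr = 49.2 g·m⁻²·a⁻¹

zinc: f(T) = -0.071·(T−10) [T>10 °C] = -0.7384
  Pd branch = 0.0129·Pd^0.44·e^(0.046·RH+f) = 0.4705 μm/a
  Sd branch = 0.0175·Sd^0.57·e^(0.008·RH+0.085·T) = 6.424 μm/a
  r_corr = 0.4705 + 6.424 = 6.895 μm/a
Convert to mass loss: 6.895 μm/a × 7.14 g/cm³ = 49.23 g·m⁻²·a⁻¹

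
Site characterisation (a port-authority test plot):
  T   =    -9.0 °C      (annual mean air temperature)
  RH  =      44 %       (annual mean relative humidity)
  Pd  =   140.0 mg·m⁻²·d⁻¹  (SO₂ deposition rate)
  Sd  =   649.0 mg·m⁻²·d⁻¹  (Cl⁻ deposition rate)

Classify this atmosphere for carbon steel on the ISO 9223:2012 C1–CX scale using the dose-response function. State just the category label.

C2

carbon steel: temperature factor f = +0.150·(-19.0) = -2.8500
  SO₂ term: 1.77·140.0^0.52·exp(0.02·44-2.8500) = 3.224
  Sd branch = 0.102·Sd^0.62·e^(0.033·RH+0.04·T) = 16.84 μm/a
  sum: 3.224 + 16.84 → r_corr = 20.07 μm/a
20.1 μm/a falls in (1.3, 25] for carbon steel → category C2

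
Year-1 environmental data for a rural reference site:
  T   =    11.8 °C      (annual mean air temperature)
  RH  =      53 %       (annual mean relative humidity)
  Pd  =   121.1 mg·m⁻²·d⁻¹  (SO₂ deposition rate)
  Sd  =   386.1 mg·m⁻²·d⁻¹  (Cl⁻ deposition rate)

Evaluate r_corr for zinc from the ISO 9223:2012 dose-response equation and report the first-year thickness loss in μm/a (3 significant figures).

r_corr = 3.25 μm/a

zinc: temperature factor f = -0.071·(1.8) = -0.1278
  SO₂ term: 0.0129·121.1^0.44·exp(0.046·53-0.1278) = 1.073
  Sd branch = 0.0175·Sd^0.57·e^(0.008·RH+0.085·T) = 2.174 μm/a
  sum: 1.073 + 2.174 → r_corr = 3.246 μm/a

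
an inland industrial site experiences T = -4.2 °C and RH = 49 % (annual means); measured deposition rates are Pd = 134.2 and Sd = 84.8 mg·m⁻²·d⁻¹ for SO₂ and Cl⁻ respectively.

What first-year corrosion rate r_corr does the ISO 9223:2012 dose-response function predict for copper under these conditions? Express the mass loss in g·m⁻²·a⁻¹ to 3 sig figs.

r_corr = 1.96 g·m⁻²·a⁻¹

copper: f(T) = +0.126·(T−10) [T≤10 °C] = -1.7892
  Pd branch = 0.0053·Pd^0.26·e^(0.059·RH+f) = 0.05702 μm/a
  Cl⁻ term: 0.01025·84.8^0.27·exp(0.036·49+0.049·-4.2) = 0.1615
  sum: 0.05702 + 0.1615 → r_corr = 0.2185 μm/a
Convert to mass loss: 0.2185 μm/a × 8.96 g/cm³ = 1.958 g·m⁻²·a⁻¹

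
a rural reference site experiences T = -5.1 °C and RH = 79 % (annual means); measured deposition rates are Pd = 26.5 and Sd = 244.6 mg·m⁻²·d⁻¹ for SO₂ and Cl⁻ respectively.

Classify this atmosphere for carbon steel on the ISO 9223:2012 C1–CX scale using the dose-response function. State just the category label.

C3

carbon steel: T≤10 °C ⇒ hinge +0.150·(-5.1−10) = -2.2650
  Pd branch = 1.77·Pd^0.52·e^(0.02·RH+f) = 4.904 μm/a
  Sd branch = 0.102·Sd^0.62·e^(0.033·RH+0.04·T) = 34.12 μm/a
  sum: 4.904 + 34.12 → r_corr = 39.03 μm/a
ISO 9223 Table 2 (carbon steel): 25 < 39 ≤ 50 μm/a ⇒ C3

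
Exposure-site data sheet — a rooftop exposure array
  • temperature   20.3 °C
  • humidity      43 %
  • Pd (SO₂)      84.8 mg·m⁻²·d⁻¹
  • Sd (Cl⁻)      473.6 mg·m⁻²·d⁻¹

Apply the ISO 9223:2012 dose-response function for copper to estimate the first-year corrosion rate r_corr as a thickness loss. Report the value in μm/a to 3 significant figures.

copper: temperature factor f = -0.080·(10.3) = -0.8240
  SO₂ term: 0.0053·84.8^0.26·exp(0.059·43-0.8240) = 0.09324
  Sd branch = 0.01025·Sd^0.27·e^(0.036·RH+0.049·T) = 0.6876 μm/a
  r_corr = 0.09324 + 0.6876 = 0.7809 μm/a

r_corr = 0.781 μm/a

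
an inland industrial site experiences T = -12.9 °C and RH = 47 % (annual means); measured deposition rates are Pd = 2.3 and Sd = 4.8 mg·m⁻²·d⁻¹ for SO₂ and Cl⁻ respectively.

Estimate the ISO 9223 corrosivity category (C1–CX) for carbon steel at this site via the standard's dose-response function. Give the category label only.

carbon steel: f(T) = +0.150·(T−10) [T≤10 °C] = -3.4350
  Pd branch = 1.77·Pd^0.52·e^(0.02·RH+f) = 0.2252 μm/a
  Cl⁻ term: 0.102·4.8^0.62·exp(0.033·47+0.04·-12.9) = 0.7594
  r_corr = 0.2252 + 0.7594 = 0.9846 μm/a
ISO 9223 Table 2 (carbon steel): 0 < 0.985 ≤ 1.3 μm/a ⇒ C1

C1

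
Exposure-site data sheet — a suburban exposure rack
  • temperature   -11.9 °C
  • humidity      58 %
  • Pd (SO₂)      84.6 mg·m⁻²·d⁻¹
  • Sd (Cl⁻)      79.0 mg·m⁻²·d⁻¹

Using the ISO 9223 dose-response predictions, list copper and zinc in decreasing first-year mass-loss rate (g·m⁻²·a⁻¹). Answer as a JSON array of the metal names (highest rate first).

copper: T≤10 °C ⇒ hinge +0.126·(-11.9−10) = -2.7594
  Pd branch = 0.0053·Pd^0.26·e^(0.059·RH+f) = 0.0326 μm/a
  Cl⁻ term: 0.01025·79.0^0.27·exp(0.036·58+0.049·-11.9) = 0.1502
  r_corr = 0.0326 + 0.1502 = 0.1828 μm/a
  mass loss = 0.1828 μm/a × 8.96 g/cm³ = 1.638 g·m⁻²·a⁻¹
zinc: f(T) = +0.038·(T−10) [T≤10 °C] = -0.8322
  SO₂ term: 0.0129·84.6^0.44·exp(0.046·58-0.8322) = 0.57
  Cl⁻ term: 0.0175·79.0^0.57·exp(0.008·58+0.085·-11.9) = 0.1222
  r_corr = 0.57 + 0.1222 = 0.6922 μm/a
  mass loss = 0.6922 μm/a × 7.14 g/cm³ = 4.942 g·m⁻²·a⁻¹
Ordering by g·m⁻²·a⁻¹: zinc (4.94) > copper (1.64)

["zinc", "copper"]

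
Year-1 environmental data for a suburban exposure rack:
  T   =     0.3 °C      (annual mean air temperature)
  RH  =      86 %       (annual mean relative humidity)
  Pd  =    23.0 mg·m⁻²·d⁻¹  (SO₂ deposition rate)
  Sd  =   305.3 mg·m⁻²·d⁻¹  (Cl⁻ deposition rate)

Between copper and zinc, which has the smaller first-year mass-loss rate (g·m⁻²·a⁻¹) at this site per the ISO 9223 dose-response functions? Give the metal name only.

copper

copper: temperature factor f = +0.126·(-9.7) = -1.2222
  SO₂ term: 0.0053·23.0^0.26·exp(0.059·86-1.2222) = 0.5638
  Cl⁻ term: 0.01025·305.3^0.27·exp(0.036·86+0.049·0.3) = 1.078
  r_corr = 0.5638 + 1.078 = 1.642 μm/a
  mass loss = 1.642 μm/a × 8.96 g/cm³ = 14.71 g·m⁻²·a⁻¹
zinc: T≤10 °C ⇒ hinge +0.038·(0.3−10) = -0.3686
  SO₂ term: 0.0129·23.0^0.44·exp(0.046·86-0.3686) = 1.852
  Cl⁻ term: 0.0175·305.3^0.57·exp(0.008·86+0.085·0.3) = 0.9315
  r_corr = 1.852 + 0.9315 = 2.784 μm/a
  mass loss = 2.784 μm/a × 7.14 g/cm³ = 19.88 g·m⁻²·a⁻¹
Ordering by g·m⁻²·a⁻¹: zinc (19.9) > copper (14.7)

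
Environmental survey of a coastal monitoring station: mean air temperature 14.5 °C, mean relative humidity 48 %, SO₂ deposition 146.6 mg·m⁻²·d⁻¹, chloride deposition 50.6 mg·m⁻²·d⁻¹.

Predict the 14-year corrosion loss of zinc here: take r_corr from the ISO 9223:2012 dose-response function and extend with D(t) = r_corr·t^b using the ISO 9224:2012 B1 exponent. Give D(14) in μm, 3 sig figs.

zinc: temperature factor f = -0.071·(4.5) = -0.3195
  SO₂ term: 0.0129·146.6^0.44·exp(0.046·48-0.3195) = 0.7653
  Sd branch = 0.0175·Sd^0.57·e^(0.008·RH+0.085·T) = 0.825 μm/a
  sum: 0.7653 + 0.825 → r_corr = 1.59 μm/a
ISO 9224: D(t) = r_corr · t^b with b = 0.813 (zinc, B1)
  D(14) = 1.59 × 14^0.813 = 1.59 × 8.547 = 13.59 μm

D(14) = 13.6 μm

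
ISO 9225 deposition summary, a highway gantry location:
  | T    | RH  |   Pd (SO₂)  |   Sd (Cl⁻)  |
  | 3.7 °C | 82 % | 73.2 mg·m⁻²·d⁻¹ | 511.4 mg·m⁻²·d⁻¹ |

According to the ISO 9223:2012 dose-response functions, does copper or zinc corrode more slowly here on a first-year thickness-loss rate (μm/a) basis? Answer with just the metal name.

copper: f(T) = +0.126·(T−10) [T≤10 °C] = -0.7938
  sulphur-dioxide contribution → 0.9235 μm/a
  chloride contribution → 1.267 μm/a
  total first-year rate 2.191 μm/a
zinc: T≤10 °C ⇒ hinge +0.038·(3.7−10) = -0.2394
  sulphur-dioxide contribution → 2.919 μm/a
  chloride contribution → 1.616 μm/a
  total first-year rate 4.535 μm/a
Ordering by μm/a: zinc (4.53) > copper (2.19)

copper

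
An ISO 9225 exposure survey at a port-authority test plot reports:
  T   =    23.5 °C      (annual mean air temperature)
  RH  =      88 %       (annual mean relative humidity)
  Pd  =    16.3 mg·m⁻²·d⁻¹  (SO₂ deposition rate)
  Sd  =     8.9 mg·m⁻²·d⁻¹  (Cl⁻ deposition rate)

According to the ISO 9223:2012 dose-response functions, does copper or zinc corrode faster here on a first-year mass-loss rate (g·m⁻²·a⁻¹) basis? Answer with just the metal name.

copper: T>10 °C ⇒ hinge -0.080·(23.5−10) = -1.0800
  sulphur-dioxide contribution → 0.6687 μm/a
  chloride contribution → 1.39 μm/a
  total first-year rate 2.059 μm/a
  mass loss = 2.059 μm/a × 8.96 g/cm³ = 18.45 g·m⁻²·a⁻¹
zinc: f(T) = -0.071·(T−10) [T>10 °C] = -0.9585
  sulphur-dioxide contribution → 0.9676 μm/a
  chloride contribution → 0.9066 μm/a
  ⇒ r_corr(zinc) = 1.874 μm/a
  mass loss = 1.874 μm/a × 7.14 g/cm³ = 13.38 g·m⁻²·a⁻¹
Ordering by g·m⁻²·a⁻¹: copper (18.4) > zinc (13.4)

copper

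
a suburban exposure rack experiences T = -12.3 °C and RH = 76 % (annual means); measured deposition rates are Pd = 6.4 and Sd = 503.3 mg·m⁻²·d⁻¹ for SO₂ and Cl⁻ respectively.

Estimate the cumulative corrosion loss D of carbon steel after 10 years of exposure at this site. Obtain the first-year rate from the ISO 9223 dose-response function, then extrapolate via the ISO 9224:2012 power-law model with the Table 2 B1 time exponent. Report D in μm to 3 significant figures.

carbon steel: f(T) = +0.150·(T−10) [T≤10 °C] = -3.3450
  SO₂ term: 1.77·6.4^0.52·exp(0.02·76-3.3450) = 0.7492
  Sd branch = 0.102·Sd^0.62·e^(0.033·RH+0.04·T) = 36.25 μm/a
  sum: 0.7492 + 36.25 → r_corr = 37 μm/a
Power-law: D(10) = r_corr · 10^0.523
  D(10) = 37 × 10^0.523 = 37 × 3.334 = 123.4 μm

D(10) = 123 μm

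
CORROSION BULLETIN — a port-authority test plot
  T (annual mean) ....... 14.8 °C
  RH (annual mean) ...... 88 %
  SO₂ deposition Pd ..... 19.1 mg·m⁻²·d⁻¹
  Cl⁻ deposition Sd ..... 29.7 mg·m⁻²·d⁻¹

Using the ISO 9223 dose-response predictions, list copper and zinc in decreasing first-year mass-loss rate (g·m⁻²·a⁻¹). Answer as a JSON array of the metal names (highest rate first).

copper: temperature factor f = -0.080·(4.8) = -0.3840
  sulphur-dioxide contribution → 1.398 μm/a
  chloride contribution → 1.257 μm/a
  total first-year rate 2.654 μm/a
  mass loss = 2.654 μm/a × 8.96 g/cm³ = 23.78 g·m⁻²·a⁻¹
zinc: temperature factor f = -0.071·(4.8) = -0.3408
  sulphur-dioxide contribution → 1.924 μm/a
  chloride contribution → 0.8602 μm/a
  total first-year rate 2.784 μm/a
  mass loss = 2.784 μm/a × 7.14 g/cm³ = 19.88 g·m⁻²·a⁻¹
Ordering by g·m⁻²·a⁻¹: copper (23.8) > zinc (19.9)

["copper", "zinc"]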